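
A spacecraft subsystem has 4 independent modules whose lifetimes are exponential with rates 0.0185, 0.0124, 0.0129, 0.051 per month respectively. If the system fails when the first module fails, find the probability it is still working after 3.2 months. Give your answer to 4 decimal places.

The time to first failure is exponential with rate Σλ = 0.0185 + 0.0124 + 0.0129 + 0.051 = 0.0948.
P(min > 3.2) = e^(−0.0948·3.2) = e^(−0.30336) ≈ 0.7383.

0.7383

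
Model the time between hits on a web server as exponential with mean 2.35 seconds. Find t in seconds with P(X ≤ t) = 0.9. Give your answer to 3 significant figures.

5.41

The rate is λ = 1/2.35 = 0.425532 per second.
Set 1 − e^(−λt) = 0.9, so t = −ln(0.1)/λ = 2.3026/0.425532 ≈ 5.41107 seconds.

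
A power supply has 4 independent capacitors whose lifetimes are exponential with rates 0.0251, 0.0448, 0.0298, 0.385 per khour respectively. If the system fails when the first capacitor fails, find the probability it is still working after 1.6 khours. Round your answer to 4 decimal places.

0.4605

The time to first failure is exponential with rate Σλ = 0.0251 + 0.0448 + 0.0298 + 0.385 = 0.4847.
P(min > 1.6) = e^(−0.4847·1.6) = e^(−0.77552) ≈ 0.4605.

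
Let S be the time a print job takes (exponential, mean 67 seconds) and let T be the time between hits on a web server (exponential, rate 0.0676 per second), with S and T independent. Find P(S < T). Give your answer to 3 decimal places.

0.181

λ_1 = 1/67 = 0.0149254, λ_2 = 0.0676.
For independent exponentials, P(S < T) = λ_1/(λ_1+λ_2) = 0.0149254/0.0825254 ≈ 0.181.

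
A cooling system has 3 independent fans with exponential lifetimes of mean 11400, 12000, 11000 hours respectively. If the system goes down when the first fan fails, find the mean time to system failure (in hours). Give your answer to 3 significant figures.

3820

The first failure time is exponential with rate Σλ_i = 1/11400 + 1/12000 + 1/11000 = 0.000261962 per hour.
E[min] = 1/Σλ = 1/0.000261962 = 3817.35 hours.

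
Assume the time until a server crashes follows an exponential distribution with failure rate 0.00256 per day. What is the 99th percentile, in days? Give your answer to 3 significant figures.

1800

Set 1 − e^(−λt) = 0.99, so t = −ln(0.01)/λ = 4.6052/0.00256 ≈ 1798.89 days.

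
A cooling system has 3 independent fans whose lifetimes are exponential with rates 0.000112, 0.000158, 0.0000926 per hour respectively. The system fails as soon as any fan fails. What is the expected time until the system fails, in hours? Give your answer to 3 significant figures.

2760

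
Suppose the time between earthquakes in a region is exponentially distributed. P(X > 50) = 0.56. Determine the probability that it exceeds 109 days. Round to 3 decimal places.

e^(−λ·50) = 0.56 ⇒ λ = −ln(0.56)/50 = 0.0115964.
P(X > 109) = e^(−0.0115964·109) = e^(−1.264) ≈ 0.283.

0.283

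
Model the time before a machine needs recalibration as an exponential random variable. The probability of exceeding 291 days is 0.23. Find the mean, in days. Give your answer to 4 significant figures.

e^(−λ·291) = 0.23 ⇒ λ = −ln(0.23)/291 = 0.00505043.
Mean = 1/λ = 198.003 days.

198.0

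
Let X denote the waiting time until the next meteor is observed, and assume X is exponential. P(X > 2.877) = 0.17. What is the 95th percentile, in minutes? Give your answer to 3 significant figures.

4.86

e^(−λ·2.877) = 0.17 ⇒ λ = −ln(0.17)/2.877 = 0.615904.
95th percentile: 1 − e^(−λt) = 0.95, t = −ln(0.05)/λ = 4.86396 minutes.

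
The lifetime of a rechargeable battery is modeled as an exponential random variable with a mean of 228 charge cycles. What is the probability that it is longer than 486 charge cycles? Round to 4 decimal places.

The rate is λ = 1/228 = 0.00438596 per charge cycle.
P(X > 486) = e^(−λ·486) = e^(−2.1316) ≈ 0.1186.

0.1186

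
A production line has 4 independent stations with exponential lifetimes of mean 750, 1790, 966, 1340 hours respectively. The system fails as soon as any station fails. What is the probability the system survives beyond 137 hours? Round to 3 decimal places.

The first failure time is exponential with rate Σλ_i = 1/750 + 1/1790 + 1/966 + 1/1340 = 0.00367346 per hour.
P(min > 137) = e^(−0.00367346·137) = e^(−0.50326) ≈ 0.605.

0.605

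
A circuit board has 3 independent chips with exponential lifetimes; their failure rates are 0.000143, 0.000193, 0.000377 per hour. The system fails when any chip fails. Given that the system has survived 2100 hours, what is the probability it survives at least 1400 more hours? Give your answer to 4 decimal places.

0.3685

Time to first failure ~ Exp(Σλ) with Σλ = 0.000713.
By memorylessness, P(T > 2100+1400 | T > 2100) = P(T > 1400) = e^(−0.000713·1400) ≈ 0.3685.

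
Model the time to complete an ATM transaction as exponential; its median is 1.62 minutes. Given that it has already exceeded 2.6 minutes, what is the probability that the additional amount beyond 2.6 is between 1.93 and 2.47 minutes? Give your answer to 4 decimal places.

0.0903

For an exponential, median = ln(2)/λ, so λ = ln 2 / 1.62 = 0.427869 per minute.
Memoryless: the residual past 2.6 is again Exp(λ).
P(1.93 < residual < 2.47) = e^(−λ·1.93) − e^(−λ·2.47) = 0.43789 − 0.34755 ≈ 0.0903.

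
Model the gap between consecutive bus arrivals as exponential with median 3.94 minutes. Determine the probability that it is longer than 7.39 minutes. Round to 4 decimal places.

0.2725

For an exponential, median = ln(2)/λ, so λ = ln 2 / 3.94 = 0.175926 per minute.
P(X > 7.39) = e^(−λ·7.39) = e^(−1.3001) ≈ 0.2725.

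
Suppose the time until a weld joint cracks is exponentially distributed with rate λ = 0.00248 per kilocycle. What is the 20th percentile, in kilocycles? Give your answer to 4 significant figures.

89.98

Set 1 − e^(−λt) = 0.2, so t = −ln(0.8)/λ = 0.22314/0.00248 ≈ 89.9772 kilocycles.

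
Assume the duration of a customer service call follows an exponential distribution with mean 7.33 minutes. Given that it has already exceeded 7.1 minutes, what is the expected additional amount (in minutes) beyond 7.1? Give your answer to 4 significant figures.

7.330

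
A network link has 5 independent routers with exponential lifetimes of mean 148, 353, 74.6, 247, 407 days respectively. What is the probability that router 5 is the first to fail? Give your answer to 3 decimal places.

Rates: λ_i = 1/mean_i → 0.00675676, 0.00283286, 0.0134048, 0.00404858, 0.002457; Σλ = 0.0295.
P(router 5 first) = λ_5/Σλ = 0.002457/0.0295 ≈ 0.083.

0.083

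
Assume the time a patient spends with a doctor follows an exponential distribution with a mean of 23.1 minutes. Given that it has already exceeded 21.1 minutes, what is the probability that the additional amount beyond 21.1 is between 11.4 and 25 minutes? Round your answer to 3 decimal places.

0.272

The rate is λ = 1/23.1 = 0.04329 per minute.
Memoryless: the residual past 21.1 is again Exp(λ).
P(11.4 < residual < 25) = e^(−λ·11.4) − e^(−λ·25) = 0.61048 − 0.33883 ≈ 0.272.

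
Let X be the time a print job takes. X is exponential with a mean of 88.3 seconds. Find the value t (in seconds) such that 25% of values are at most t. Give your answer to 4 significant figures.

25.40

The rate is λ = 1/88.3 = 0.011325 per second.
Set 1 − e^(−λt) = 0.25, so t = −ln(0.75)/λ = 0.28768/0.011325 ≈ 25.4023 seconds.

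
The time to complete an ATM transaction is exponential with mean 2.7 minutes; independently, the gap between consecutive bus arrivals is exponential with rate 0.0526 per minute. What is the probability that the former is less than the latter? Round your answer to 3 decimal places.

0.876

λ_1 = 1/2.7 = 0.37037, λ_2 = 0.0526.
For independent exponentials, P(the former < the latter) = λ_1/(λ_1+λ_2) = 0.37037/0.42297 ≈ 0.876.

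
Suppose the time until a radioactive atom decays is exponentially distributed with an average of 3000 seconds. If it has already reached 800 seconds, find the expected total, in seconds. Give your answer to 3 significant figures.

The rate is λ = 1/3000 = 0.000333333 per second.
By memorylessness, E[X | X > 800] = 800 + 1/λ = 800 + 3000 = 3800 seconds.

3800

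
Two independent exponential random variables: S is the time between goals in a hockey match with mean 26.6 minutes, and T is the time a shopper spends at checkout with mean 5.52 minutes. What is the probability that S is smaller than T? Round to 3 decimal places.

0.172

λ_1 = 1/26.6 = 0.037594, λ_2 = 1/5.52 = 0.181159.
For independent exponentials, P(S < T) = λ_1/(λ_1+λ_2) = 0.037594/0.218753 ≈ 0.172.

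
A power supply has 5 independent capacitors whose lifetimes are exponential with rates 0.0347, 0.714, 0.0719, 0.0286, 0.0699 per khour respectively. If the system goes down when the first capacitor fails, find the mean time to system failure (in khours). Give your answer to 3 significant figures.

The time to first failure is exponential with rate Σλ = 0.0347 + 0.714 + 0.0719 + 0.0286 + 0.0699 = 0.9191.
E[min] = 1/Σλ = 1/0.9191 = 1.08802 khours.

1.09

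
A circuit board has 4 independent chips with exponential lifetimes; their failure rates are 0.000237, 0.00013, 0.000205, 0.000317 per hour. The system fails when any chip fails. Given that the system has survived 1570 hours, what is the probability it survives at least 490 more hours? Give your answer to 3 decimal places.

0.647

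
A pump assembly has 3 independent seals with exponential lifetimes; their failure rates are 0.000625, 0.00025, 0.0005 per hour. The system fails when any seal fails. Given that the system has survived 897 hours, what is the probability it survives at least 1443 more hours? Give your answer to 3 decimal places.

0.138

Time to first failure ~ Exp(Σλ) with Σλ = 0.001375.
By memorylessness, P(T > 897+1443 | T > 897) = P(T > 1443) = e^(−0.001375·1443) ≈ 0.138.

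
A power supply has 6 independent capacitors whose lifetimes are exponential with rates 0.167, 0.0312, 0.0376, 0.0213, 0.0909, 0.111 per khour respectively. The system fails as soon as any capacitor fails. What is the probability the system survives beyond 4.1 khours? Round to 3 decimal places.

The time to first failure is exponential with rate Σλ = 0.167 + 0.0312 + 0.0376 + 0.0213 + 0.0909 + 0.111 = 0.459.
P(min > 4.1) = e^(−0.459·4.1) = e^(−1.8819) ≈ 0.152.

0.152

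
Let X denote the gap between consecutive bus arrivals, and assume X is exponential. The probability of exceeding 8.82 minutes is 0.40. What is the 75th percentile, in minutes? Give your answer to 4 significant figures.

13.34

e^(−λ·8.82) = 0.40 ⇒ λ = −ln(0.40)/8.82 = 0.103888.
75th percentile: 1 − e^(−λt) = 0.75, t = −ln(0.25)/λ = 13.3441 minutes.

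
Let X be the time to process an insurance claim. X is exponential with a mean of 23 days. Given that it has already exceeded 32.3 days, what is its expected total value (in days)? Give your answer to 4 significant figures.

55.30

The rate is λ = 1/23 = 0.0434783 per day.
By memorylessness, E[X | X > 32.3] = 32.3 + 1/λ = 32.3 + 23 = 55.3 days.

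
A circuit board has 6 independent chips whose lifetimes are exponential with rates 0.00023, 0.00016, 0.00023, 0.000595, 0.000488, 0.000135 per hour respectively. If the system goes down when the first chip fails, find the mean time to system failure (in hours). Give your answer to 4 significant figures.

The time to first failure is exponential with rate Σλ = 0.00023 + 0.00016 + 0.00023 + 0.000595 + 0.000488 + 0.000135 = 0.001838.
E[min] = 1/Σλ = 1/0.001838 = 544.07 hours.

544.1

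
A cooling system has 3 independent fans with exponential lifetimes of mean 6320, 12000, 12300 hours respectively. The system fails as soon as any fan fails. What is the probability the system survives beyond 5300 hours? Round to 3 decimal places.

The first failure time is exponential with rate Σλ_i = 1/6320 + 1/12000 + 1/12300 = 0.000322862 per hour.
P(min > 5300) = e^(−0.000322862·5300) = e^(−1.7112) ≈ 0.181.

0.181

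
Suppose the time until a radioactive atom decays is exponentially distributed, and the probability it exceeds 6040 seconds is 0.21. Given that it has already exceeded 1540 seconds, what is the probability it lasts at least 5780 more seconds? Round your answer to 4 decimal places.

From e^(−λ·6040) = 0.21, λ = −ln(0.21)/6040 = 0.000258385.
Memoryless: P(X > 1540+5780 | X > 1540) = P(X > 5780) = e^(−0.000258385·5780) ≈ 0.2246.

0.2246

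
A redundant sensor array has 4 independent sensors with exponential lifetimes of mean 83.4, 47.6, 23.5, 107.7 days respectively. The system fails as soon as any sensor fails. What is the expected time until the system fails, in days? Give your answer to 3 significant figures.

11.8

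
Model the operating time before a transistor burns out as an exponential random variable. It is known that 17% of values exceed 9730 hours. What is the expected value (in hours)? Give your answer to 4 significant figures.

e^(−λ·9730) = 0.17 ⇒ λ = −ln(0.17)/9730 = 0.000182113.
Mean = 1/λ = 5491.1 hours.

5491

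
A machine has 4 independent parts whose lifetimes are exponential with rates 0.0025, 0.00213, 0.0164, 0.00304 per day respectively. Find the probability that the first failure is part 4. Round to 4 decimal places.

0.1263

The time to first failure is exponential with rate Σλ = 0.0025 + 0.00213 + 0.0164 + 0.00304 = 0.02407.
P(part 4 first) = λ_4/Σλ = 0.00304/0.02407 ≈ 0.1263.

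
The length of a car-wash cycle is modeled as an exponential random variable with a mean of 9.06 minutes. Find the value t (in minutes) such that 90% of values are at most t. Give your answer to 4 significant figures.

The rate is λ = 1/9.06 = 0.110375 per minute.
Set 1 − e^(−λt) = 0.9, so t = −ln(0.1)/λ = 2.3026/0.110375 ≈ 20.8614 minutes.

20.86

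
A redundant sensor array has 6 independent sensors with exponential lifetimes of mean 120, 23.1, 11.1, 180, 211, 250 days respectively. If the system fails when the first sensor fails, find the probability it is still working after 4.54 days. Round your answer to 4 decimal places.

The first failure time is exponential with rate Σλ_i = 1/120 + 1/23.1 + 1/11.1 + 1/180 + 1/211 + 1/250 = 0.156008 per day.
P(min > 4.54) = e^(−0.156008·4.54) = e^(−0.70828) ≈ 0.4925.

0.4925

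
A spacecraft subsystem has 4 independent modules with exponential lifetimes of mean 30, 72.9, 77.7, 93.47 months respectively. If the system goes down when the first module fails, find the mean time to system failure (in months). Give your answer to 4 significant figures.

The first failure time is exponential with rate Σλ_i = 1/30 + 1/72.9 + 1/77.7 + 1/93.47 = 0.0706194 per month.
E[min] = 1/Σλ = 1/0.0706194 = 14.1604 months.

14.16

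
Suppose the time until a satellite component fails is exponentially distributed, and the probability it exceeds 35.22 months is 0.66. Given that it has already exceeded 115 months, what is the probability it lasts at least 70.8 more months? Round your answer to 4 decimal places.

0.4338

From e^(−λ·35.22) = 0.66, λ = −ln(0.66)/35.22 = 0.0117977.
Memoryless: P(X > 115+70.8 | X > 115) = P(X > 70.8) = e^(−0.0117977·70.8) ≈ 0.4338.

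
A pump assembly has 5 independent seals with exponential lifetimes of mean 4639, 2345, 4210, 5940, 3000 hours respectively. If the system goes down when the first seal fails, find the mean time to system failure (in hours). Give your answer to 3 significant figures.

The first failure time is exponential with rate Σλ_i = 1/4639 + 1/2345 + 1/4210 + 1/5940 + 1/3000 = 0.00138122 per hour.
E[min] = 1/Σλ = 1/0.00138122 = 724 hours.

724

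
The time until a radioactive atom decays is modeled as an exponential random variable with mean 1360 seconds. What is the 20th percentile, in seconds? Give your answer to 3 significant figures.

The rate is λ = 1/1360 = 0.000735294 per second.
Set 1 − e^(−λt) = 0.2, so t = −ln(0.8)/λ = 0.22314/0.000735294 ≈ 303.475 seconds.

303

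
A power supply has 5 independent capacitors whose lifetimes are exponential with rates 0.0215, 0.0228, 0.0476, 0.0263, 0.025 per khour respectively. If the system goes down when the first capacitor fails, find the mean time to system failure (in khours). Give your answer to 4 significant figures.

6.983

The time to first failure is exponential with rate Σλ = 0.0215 + 0.0228 + 0.0476 + 0.0263 + 0.025 = 0.1432.
E[min] = 1/Σλ = 1/0.1432 = 6.98324 khours.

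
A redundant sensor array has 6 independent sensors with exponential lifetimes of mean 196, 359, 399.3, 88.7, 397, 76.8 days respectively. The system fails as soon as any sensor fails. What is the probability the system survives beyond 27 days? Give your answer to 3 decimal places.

The first failure time is exponential with rate Σλ_i = 1/196 + 1/359 + 1/399.3 + 1/88.7 + 1/397 + 1/76.8 = 0.0372056 per day.
P(min > 27) = e^(−0.0372056·27) = e^(−1.0046) ≈ 0.366.

0.366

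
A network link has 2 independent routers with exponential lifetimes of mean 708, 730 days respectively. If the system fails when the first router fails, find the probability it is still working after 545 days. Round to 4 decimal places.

0.2195

The first failure time is exponential with rate Σλ_i = 1/708 + 1/730 = 0.00278229 per day.
P(min > 545) = e^(−0.00278229·545) = e^(−1.5163) ≈ 0.2195.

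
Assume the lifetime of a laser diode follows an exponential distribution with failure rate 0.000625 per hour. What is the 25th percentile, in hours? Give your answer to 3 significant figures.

460

Set 1 − e^(−λt) = 0.25, so t = −ln(0.75)/λ = 0.28768/0.000625 ≈ 460.291 hours.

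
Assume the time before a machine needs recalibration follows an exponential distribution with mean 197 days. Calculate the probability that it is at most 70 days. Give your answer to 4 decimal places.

0.2991

The rate is λ = 1/197 = 0.00507614 per day.
P(X ≤ 70) = 1 − e^(−λ·70) = 1 − e^(−0.35533) ≈ 0.2991.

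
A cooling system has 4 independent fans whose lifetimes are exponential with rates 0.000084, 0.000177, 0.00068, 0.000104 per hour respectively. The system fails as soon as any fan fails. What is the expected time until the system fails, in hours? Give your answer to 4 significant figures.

The time to first failure is exponential with rate Σλ = 0.000084 + 0.000177 + 0.00068 + 0.000104 = 0.001045.
E[min] = 1/Σλ = 1/0.001045 = 956.938 hours.

956.9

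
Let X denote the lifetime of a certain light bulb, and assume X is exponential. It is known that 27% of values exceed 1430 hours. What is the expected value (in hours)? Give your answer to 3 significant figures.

e^(−λ·1430) = 0.27 ⇒ λ = −ln(0.27)/1430 = 0.000915618.
Mean = 1/λ = 1092.16 hours.

1090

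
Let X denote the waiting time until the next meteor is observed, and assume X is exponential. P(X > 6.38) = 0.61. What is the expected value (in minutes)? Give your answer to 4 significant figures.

e^(−λ·6.38) = 0.61 ⇒ λ = −ln(0.61)/6.38 = 0.0774759.
Mean = 1/λ = 12.9072 minutes.

12.91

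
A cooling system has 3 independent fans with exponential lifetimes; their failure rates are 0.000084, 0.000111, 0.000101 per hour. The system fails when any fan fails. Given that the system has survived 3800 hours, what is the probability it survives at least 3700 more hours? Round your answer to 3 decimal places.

0.334

Time to first failure ~ Exp(Σλ) with Σλ = 0.000296.
By memorylessness, P(T > 3800+3700 | T > 3800) = P(T > 3700) = e^(−0.000296·3700) ≈ 0.334.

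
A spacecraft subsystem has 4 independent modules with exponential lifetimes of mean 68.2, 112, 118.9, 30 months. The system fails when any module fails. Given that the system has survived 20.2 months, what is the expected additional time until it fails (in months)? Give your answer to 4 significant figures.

First-failure rate Σλ = 1/68.2 + 1/112 + 1/118.9 + 1/30 = 0.0653351.
By memorylessness the expected residual is 1/Σλ = 15.3057 months, regardless of the 20.2 already elapsed.

15.31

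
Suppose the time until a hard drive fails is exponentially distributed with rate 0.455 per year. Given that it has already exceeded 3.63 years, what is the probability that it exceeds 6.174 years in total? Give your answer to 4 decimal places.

0.3143

The exponential is memoryless, so the remaining time is again Exp(λ): the condition X > 3.63 is irrelevant.
P(X > 2.544) = e^(−1.1575) ≈ 0.3143.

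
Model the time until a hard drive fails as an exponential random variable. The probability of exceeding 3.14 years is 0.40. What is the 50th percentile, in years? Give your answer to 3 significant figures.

2.38

e^(−λ·3.14) = 0.40 ⇒ λ = −ln(0.40)/3.14 = 0.291812.
50th percentile: 1 − e^(−λt) = 0.5, t = −ln(0.5)/λ = 2.37532 years.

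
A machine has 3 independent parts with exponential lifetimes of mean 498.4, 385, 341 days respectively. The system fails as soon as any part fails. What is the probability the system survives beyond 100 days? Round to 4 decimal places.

The first failure time is exponential with rate Σλ_i = 1/498.4 + 1/385 + 1/341 = 0.00753637 per day.
P(min > 100) = e^(−0.00753637·100) = e^(−0.75364) ≈ 0.4707.

0.4707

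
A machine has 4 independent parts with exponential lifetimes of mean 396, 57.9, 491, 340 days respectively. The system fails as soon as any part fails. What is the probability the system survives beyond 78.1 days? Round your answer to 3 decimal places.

0.144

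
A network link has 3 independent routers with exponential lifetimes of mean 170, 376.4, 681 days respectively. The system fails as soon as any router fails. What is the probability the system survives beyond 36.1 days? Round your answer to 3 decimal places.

The first failure time is exponential with rate Σλ_i = 1/170 + 1/376.4 + 1/681 = 0.0100075 per day.
P(min > 36.1) = e^(−0.0100075·36.1) = e^(−0.36127) ≈ 0.697.

0.697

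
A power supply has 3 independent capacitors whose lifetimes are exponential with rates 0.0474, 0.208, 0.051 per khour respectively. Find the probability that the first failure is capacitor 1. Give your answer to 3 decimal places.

The time to first failure is exponential with rate Σλ = 0.0474 + 0.208 + 0.051 = 0.3064.
P(capacitor 1 first) = λ_1/Σλ = 0.0474/0.3064 ≈ 0.155.

0.155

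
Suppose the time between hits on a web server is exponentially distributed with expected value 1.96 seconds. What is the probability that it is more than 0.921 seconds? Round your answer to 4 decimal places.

0.6251

The rate is λ = 1/1.96 = 0.510204 per second.
P(X > 0.921) = e^(−λ·0.921) = e^(−0.4699) ≈ 0.6251.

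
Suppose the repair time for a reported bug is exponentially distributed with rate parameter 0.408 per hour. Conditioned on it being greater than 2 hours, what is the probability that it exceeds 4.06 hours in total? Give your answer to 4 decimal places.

The exponential is memoryless, so the remaining time is again Exp(λ): the condition X > 2 is irrelevant.
P(X > 2.06) = e^(−0.84048) ≈ 0.4315.

0.4315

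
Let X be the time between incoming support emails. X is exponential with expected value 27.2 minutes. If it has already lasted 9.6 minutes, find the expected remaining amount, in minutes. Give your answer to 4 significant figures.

27.20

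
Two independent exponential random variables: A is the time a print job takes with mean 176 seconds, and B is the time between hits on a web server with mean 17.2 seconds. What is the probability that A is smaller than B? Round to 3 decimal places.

0.089

λ_1 = 1/176 = 0.00568182, λ_2 = 1/17.2 = 0.0581395.
For independent exponentials, P(A < B) = λ_1/(λ_1+λ_2) = 0.00568182/0.0638214 ≈ 0.089.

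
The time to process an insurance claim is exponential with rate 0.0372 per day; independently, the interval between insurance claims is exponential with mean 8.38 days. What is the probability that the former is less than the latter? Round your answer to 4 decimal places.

λ_1 = 0.0372, λ_2 = 1/8.38 = 0.119332.
For independent exponentials, P(the former < the latter) = λ_1/(λ_1+λ_2) = 0.0372/0.156532 ≈ 0.2377.

0.2377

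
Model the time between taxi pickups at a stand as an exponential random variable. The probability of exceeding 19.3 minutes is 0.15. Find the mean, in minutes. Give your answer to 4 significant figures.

e^(−λ·19.3) = 0.15 ⇒ λ = −ln(0.15)/19.3 = 0.0982964.
Mean = 1/λ = 10.1733 minutes.

10.17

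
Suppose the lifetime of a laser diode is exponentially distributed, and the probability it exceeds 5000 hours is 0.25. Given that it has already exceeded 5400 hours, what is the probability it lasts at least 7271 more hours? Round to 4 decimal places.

From e^(−λ·5000) = 0.25, λ = −ln(0.25)/5000 = 0.000277259.
Memoryless: P(X > 5400+7271 | X > 5400) = P(X > 7271) = e^(−0.000277259·7271) ≈ 0.1332.

0.1332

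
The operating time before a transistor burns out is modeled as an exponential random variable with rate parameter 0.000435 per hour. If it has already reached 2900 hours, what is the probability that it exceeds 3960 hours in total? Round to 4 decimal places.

0.6306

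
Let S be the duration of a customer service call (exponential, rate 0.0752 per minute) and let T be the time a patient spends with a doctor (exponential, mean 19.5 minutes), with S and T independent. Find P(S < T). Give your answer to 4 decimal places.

0.5946

λ_1 = 0.0752, λ_2 = 1/19.5 = 0.0512821.
For independent exponentials, P(S < T) = λ_1/(λ_1+λ_2) = 0.0752/0.126482 ≈ 0.5946.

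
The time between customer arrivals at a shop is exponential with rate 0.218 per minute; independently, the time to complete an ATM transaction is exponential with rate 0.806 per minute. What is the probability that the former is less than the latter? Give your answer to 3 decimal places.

0.213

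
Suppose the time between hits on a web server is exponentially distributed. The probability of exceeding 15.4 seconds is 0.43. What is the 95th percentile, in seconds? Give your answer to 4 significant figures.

e^(−λ·15.4) = 0.43 ⇒ λ = −ln(0.43)/15.4 = 0.0548033.
95th percentile: 1 − e^(−λt) = 0.95, t = −ln(0.05)/λ = 54.6634 seconds.

54.66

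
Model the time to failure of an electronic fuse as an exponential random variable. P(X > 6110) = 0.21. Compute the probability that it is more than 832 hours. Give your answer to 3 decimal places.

0.809

e^(−λ·6110) = 0.21 ⇒ λ = −ln(0.21)/6110 = 0.000255425.
P(X > 832) = e^(−0.000255425·832) = e^(−0.21251) ≈ 0.809.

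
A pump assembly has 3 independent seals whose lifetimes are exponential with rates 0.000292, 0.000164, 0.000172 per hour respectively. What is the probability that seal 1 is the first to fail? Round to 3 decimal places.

0.465

The time to first failure is exponential with rate Σλ = 0.000292 + 0.000164 + 0.000172 = 0.000628.
P(seal 1 first) = λ_1/Σλ = 0.000292/0.000628 ≈ 0.465.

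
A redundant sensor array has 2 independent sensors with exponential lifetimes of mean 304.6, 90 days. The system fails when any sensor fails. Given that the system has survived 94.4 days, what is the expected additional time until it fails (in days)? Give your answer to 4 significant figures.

69.47

First-failure rate Σλ = 1/304.6 + 1/90 = 0.0143941.
By memorylessness the expected residual is 1/Σλ = 69.4729 days, regardless of the 94.4 already elapsed.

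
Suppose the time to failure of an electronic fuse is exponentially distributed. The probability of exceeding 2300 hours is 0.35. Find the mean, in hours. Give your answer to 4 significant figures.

2191

e^(−λ·2300) = 0.35 ⇒ λ = −ln(0.35)/2300 = 0.000456444.
Mean = 1/λ = 2190.85 hours.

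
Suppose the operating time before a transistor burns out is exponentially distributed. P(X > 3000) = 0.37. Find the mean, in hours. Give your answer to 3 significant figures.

3020

e^(−λ·3000) = 0.37 ⇒ λ = −ln(0.37)/3000 = 0.000331417.
Mean = 1/λ = 3017.34 hours.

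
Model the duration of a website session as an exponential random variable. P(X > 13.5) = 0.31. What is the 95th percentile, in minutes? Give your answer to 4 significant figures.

e^(−λ·13.5) = 0.31 ⇒ λ = −ln(0.31)/13.5 = 0.0867543.
95th percentile: 1 − e^(−λt) = 0.95, t = −ln(0.05)/λ = 34.5312 minutes.

34.53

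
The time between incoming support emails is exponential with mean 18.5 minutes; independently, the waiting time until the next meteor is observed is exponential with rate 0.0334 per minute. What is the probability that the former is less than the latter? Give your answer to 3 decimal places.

λ_1 = 1/18.5 = 0.0540541, λ_2 = 0.0334.
For independent exponentials, P(the former < the latter) = λ_1/(λ_1+λ_2) = 0.0540541/0.0874541 ≈ 0.618.

0.618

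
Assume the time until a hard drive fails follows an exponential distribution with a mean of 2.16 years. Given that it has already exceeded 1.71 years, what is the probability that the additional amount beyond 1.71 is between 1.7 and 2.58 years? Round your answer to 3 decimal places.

0.152

The rate is λ = 1/2.16 = 0.462963 per year.
Memoryless: the residual past 1.71 is again Exp(λ).
P(1.7 < residual < 2.58) = e^(−λ·1.7) − e^(−λ·2.58) = 0.45519 − 0.30287 ≈ 0.152.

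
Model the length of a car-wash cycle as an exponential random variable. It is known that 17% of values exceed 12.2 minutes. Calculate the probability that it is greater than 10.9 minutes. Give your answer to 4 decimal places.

e^(−λ·12.2) = 0.17 ⇒ λ = −ln(0.17)/12.2 = 0.145242.
P(X > 10.9) = e^(−0.145242·10.9) = e^(−1.5831) ≈ 0.2053.

0.2053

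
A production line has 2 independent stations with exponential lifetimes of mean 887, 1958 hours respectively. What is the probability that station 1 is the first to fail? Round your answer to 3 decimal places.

Rates: λ_i = 1/mean_i → 0.0011274, 0.000510725; Σλ = 0.00163812.
P(station 1 first) = λ_1/Σλ = 0.0011274/0.00163812 ≈ 0.688.

0.688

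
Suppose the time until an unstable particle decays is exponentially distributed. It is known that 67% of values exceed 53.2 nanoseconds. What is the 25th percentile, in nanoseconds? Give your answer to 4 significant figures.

38.22

e^(−λ·53.2) = 0.67 ⇒ λ = −ln(0.67)/53.2 = 0.00752777.
25th percentile: 1 − e^(−λt) = 0.25, t = −ln(0.75)/λ = 38.2161 nanoseconds.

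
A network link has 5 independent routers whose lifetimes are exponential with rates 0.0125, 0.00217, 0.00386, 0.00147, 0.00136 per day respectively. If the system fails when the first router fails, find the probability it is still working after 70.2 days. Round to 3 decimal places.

The time to first failure is exponential with rate Σλ = 0.0125 + 0.00217 + 0.00386 + 0.00147 + 0.00136 = 0.02136.
P(min > 70.2) = e^(−0.02136·70.2) = e^(−1.4995) ≈ 0.223.

0.223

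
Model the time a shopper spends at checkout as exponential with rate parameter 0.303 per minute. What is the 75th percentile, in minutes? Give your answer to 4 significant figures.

Set 1 − e^(−λt) = 0.75, so t = −ln(0.25)/λ = 1.3863/0.303 ≈ 4.57523 minutes.

4.575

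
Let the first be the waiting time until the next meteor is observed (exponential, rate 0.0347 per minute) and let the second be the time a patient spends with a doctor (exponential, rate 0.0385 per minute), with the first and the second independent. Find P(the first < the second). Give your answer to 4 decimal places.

λ_1 = 0.0347, λ_2 = 0.0385.
For independent exponentials, P(the first < the second) = λ_1/(λ_1+λ_2) = 0.0347/0.0732 ≈ 0.4740.

0.4740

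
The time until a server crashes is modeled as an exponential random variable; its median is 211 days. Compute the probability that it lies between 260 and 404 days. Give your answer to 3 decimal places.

For an exponential, median = ln(2)/λ, so λ = ln 2 / 211 = 0.00328506 per day.
P(260 < X < 404) = e^(−λ·260) − e^(−λ·404) = 0.42566 − 0.26523 ≈ 0.160.

0.160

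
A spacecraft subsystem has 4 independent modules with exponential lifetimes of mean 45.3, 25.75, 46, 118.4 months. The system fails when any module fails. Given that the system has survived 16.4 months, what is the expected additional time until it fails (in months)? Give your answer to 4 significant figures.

First-failure rate Σλ = 1/45.3 + 1/25.75 + 1/46 + 1/118.4 = 0.0910951.
By memorylessness the expected residual is 1/Σλ = 10.9775 months, regardless of the 16.4 already elapsed.

10.98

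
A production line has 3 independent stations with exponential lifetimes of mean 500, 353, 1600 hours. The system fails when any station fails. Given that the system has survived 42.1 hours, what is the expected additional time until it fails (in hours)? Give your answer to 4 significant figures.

First-failure rate Σλ = 1/500 + 1/353 + 1/1600 = 0.00545786.
By memorylessness the expected residual is 1/Σλ = 183.222 hours, regardless of the 42.1 already elapsed.

183.2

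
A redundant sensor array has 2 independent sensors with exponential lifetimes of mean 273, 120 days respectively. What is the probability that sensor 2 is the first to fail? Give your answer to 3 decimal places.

Rates: λ_i = 1/mean_i → 0.003663, 0.00833333; Σλ = 0.0119963.
P(sensor 2 first) = λ_2/Σλ = 0.00833333/0.0119963 ≈ 0.695.

0.695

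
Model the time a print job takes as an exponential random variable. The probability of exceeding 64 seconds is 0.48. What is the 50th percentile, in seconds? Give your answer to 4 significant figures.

e^(−λ·64) = 0.48 ⇒ λ = −ln(0.48)/64 = 0.0114683.
50th percentile: 1 − e^(−λt) = 0.5, t = −ln(0.5)/λ = 60.4404 seconds.

60.44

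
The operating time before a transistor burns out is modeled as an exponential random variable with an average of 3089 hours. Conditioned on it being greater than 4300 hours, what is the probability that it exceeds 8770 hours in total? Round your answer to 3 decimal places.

0.235

The rate is λ = 1/3089 = 0.000323729 per hour.
By the memoryless property, P(X > 4300+4470 | X > 4300) = P(X > 4470).
P(X > 4470) = e^(−1.4471) ≈ 0.235.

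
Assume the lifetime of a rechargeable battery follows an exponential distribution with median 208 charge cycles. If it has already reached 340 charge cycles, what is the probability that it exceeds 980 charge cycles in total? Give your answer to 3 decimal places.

0.119

For an exponential, median = ln(2)/λ, so λ = ln 2 / 208 = 0.00333244 per charge cycle.
P(X > s+t | X > s) = e^(−λ(s+t))/e^(−λs) = e^(−λt), independent of s = 340.
P(X > 640) = e^(−2.1328) ≈ 0.119.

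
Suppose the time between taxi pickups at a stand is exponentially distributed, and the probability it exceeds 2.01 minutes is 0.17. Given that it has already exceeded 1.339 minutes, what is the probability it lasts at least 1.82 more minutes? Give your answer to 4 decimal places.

0.2010

From e^(−λ·2.01) = 0.17, λ = −ln(0.17)/2.01 = 0.881571.
Memoryless: P(X > 1.339+1.82 | X > 1.339) = P(X > 1.82) = e^(−0.881571·1.82) ≈ 0.2010.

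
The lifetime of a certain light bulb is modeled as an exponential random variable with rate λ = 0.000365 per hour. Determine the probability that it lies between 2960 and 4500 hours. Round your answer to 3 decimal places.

P(2960 < X < 4500) = e^(−λ·2960) − e^(−λ·4500) = 0.33946 − 0.19350 ≈ 0.146.

0.146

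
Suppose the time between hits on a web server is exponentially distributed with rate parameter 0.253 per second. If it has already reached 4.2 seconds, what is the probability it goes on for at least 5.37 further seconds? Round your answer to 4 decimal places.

By the memoryless property, P(X > 4.2+5.37 | X > 4.2) = P(X > 5.37).
P(X > 5.37) = e^(−1.3586) ≈ 0.2570.

0.2570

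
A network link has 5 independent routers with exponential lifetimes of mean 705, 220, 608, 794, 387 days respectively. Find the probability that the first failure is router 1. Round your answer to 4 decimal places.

Rates: λ_i = 1/mean_i → 0.00141844, 0.00454545, 0.00164474, 0.00125945, 0.00258398; Σλ = 0.0114521.
P(router 1 first) = λ_1/Σλ = 0.00141844/0.0114521 ≈ 0.1239.

0.1239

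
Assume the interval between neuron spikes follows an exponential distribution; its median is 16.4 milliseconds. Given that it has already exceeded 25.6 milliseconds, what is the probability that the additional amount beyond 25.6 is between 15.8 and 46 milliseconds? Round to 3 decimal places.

For an exponential, median = ln(2)/λ, so λ = ln 2 / 16.4 = 0.0422651 per millisecond.
Memoryless: the residual past 25.6 is again Exp(λ).
P(15.8 < residual < 46) = e^(−λ·15.8) − e^(−λ·46) = 0.51284 − 0.14310 ≈ 0.370.

0.370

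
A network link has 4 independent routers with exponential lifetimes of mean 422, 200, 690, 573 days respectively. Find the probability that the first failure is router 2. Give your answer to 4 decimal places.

0.4733

Rates: λ_i = 1/mean_i → 0.00236967, 0.005, 0.00144928, 0.0017452; Σλ = 0.0105641.
P(router 2 first) = λ_2/Σλ = 0.005/0.0105641 ≈ 0.4733.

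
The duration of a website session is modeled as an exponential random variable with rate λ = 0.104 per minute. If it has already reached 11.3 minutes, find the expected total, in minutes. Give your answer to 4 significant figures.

20.92

By memorylessness, E[X | X > 11.3] = 11.3 + 1/λ = 11.3 + 9.61538 = 20.9154 minutes.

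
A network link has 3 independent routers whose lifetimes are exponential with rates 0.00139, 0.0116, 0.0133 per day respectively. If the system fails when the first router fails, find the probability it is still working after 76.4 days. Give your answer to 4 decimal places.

0.1342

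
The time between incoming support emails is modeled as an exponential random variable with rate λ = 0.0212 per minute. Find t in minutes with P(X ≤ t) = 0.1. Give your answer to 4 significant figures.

4.970

Set 1 − e^(−λt) = 0.1, so t = −ln(0.9)/λ = 0.10536/0.0212 ≈ 4.96984 minutes.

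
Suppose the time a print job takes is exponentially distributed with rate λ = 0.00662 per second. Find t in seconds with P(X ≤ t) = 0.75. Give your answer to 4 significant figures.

209.4

Set 1 − e^(−λt) = 0.75, so t = −ln(0.25)/λ = 1.3863/0.00662 ≈ 209.41 seconds.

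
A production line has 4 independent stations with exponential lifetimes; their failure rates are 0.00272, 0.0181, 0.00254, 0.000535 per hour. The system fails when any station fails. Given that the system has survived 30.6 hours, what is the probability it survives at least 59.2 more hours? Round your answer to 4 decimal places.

0.2430

Time to first failure ~ Exp(Σλ) with Σλ = 0.023895.
By memorylessness, P(T > 30.6+59.2 | T > 30.6) = P(T > 59.2) = e^(−0.023895·59.2) ≈ 0.2430.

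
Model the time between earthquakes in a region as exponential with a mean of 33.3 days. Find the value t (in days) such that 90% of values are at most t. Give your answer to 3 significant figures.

76.7

The rate is λ = 1/33.3 = 0.03003 per day.
Set 1 − e^(−λt) = 0.9, so t = −ln(0.1)/λ = 2.3026/0.03003 ≈ 76.6761 days.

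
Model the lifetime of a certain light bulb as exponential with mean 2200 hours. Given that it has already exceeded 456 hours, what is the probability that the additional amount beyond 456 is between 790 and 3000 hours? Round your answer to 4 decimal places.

0.4426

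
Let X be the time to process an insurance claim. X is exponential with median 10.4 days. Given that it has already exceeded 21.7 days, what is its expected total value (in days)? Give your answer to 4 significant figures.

For an exponential, median = ln(2)/λ, so λ = ln 2 / 10.4 = 0.0666488 per day.
By memorylessness, E[X | X > 21.7] = 21.7 + 1/λ = 21.7 + 15.004 = 36.704 days.

36.70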